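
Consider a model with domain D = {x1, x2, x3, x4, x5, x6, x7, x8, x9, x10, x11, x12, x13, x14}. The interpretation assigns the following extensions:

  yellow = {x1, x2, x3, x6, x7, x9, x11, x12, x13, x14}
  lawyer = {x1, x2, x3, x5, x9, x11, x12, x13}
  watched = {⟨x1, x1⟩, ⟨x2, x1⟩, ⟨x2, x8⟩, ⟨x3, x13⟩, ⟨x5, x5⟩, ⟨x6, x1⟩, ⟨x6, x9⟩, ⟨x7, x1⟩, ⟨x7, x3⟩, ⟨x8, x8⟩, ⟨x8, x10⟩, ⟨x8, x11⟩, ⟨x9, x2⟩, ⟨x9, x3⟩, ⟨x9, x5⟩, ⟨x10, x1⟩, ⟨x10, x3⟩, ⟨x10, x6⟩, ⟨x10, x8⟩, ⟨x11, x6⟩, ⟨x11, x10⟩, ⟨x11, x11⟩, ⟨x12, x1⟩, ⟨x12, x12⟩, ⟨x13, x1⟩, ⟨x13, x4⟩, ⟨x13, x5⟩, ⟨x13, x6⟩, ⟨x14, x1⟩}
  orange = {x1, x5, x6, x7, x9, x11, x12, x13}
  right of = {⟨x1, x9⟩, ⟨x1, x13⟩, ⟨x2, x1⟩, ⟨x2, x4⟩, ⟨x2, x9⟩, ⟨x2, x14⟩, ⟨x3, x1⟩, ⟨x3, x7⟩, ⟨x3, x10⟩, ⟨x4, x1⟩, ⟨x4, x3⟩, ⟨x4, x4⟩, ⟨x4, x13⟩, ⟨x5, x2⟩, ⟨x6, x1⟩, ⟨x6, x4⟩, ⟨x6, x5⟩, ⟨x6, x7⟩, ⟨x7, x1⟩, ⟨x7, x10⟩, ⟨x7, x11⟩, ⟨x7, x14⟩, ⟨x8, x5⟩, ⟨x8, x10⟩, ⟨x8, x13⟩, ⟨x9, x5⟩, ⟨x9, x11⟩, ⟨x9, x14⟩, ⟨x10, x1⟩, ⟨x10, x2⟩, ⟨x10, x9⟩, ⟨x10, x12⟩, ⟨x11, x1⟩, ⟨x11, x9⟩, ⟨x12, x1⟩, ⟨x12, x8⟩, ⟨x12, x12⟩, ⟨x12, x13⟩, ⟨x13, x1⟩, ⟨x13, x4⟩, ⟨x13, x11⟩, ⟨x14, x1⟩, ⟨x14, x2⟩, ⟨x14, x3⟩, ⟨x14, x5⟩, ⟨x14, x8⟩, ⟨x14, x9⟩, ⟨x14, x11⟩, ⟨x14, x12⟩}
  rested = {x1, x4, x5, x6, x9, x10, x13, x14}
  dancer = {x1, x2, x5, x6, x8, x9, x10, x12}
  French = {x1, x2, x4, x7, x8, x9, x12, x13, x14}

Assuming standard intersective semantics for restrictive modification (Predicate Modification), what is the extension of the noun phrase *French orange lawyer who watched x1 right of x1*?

{x12, x13}

⟦who watched x1⟧ = {x : ⟨x, x1⟩ ∈ ⟦watched⟧} = {x1, x2, x6, x7, x10, x12, x13, x14}
⟦right of x1⟧ = {x : ⟨x, x1⟩ ∈ ⟦right of⟧} = {x2, x3, x4, x6, x7, x10, x11, x12, x13, x14}
⟦lawyer⟧ = {x1, x2, x3, x5, x9, x11, x12, x13}
… ∩ ⟦who watched x1⟧ = {x1, x2, x3, x5, x9, x11, x12, x13} ∩ {x1, x2, x6, x7, x10, x12, x13, x14} = {x1, x2, x12, x13}
… ∩ ⟦right of x1⟧ = {x1, x2, x12, x13} ∩ {x2, x3, x4, x6, x7, x10, x11, x12, x13, x14} = {x2, x12, x13}
… ∩ ⟦French⟧ = {x2, x12, x13} ∩ {x1, x2, x4, x7, x8, x9, x12, x13, x14} = {x2, x12, x13}
… ∩ ⟦orange⟧ = {x2, x12, x13} ∩ {x1, x5, x6, x7, x9, x11, x12, x13} = {x12, x13}
So ⟦French orange lawyer who watched x1 right of x1⟧ = {x12, x13}.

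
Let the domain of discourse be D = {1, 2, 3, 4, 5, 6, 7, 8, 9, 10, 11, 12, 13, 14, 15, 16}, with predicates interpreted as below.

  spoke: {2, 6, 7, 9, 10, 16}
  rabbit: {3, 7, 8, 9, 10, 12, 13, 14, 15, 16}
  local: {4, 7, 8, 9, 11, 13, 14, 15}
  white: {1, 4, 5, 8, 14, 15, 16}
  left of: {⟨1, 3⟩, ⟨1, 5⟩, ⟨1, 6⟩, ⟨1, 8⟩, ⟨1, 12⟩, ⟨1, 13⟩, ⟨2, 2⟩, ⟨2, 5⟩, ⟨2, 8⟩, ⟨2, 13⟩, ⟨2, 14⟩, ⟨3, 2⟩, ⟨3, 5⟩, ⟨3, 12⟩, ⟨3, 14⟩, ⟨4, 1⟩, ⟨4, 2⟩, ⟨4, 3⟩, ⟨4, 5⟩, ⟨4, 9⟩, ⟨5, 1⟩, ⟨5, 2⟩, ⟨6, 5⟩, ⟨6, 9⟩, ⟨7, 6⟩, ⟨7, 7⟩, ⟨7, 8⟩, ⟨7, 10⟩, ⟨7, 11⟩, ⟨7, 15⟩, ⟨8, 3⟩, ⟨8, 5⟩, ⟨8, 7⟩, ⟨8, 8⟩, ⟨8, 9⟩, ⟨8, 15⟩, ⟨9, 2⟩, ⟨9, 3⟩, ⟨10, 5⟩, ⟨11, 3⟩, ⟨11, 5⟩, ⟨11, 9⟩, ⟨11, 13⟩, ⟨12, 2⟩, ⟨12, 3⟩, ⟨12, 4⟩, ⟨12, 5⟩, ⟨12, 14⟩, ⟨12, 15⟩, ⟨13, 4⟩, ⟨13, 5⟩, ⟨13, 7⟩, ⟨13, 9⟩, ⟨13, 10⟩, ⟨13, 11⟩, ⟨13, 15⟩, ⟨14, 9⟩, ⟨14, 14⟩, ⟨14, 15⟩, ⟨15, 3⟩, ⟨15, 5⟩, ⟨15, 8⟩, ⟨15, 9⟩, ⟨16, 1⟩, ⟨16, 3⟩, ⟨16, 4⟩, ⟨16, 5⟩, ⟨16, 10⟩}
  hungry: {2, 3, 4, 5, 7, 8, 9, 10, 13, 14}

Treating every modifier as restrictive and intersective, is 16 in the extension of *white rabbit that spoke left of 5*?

yes

⟦that spoke⟧ = ⟦spoke⟧ = {2, 6, 7, 9, 10, 16}
⟦left of 5⟧ = {x : ⟨x, 5⟩ ∈ ⟦left of⟧} = {1, 2, 3, 4, 6, 8, 10, 11, 12, 13, 15, 16}
⟦rabbit⟧ = {3, 7, 8, 9, 10, 12, 13, 14, 15, 16}
… ∩ ⟦that spoke⟧ = {3, 7, 8, 9, 10, 12, 13, 14, 15, 16} ∩ {2, 6, 7, 9, 10, 16} = {7, 9, 10, 16}
… ∩ ⟦left of 5⟧ = {7, 9, 10, 16} ∩ {1, 2, 3, 4, 6, 8, 10, 11, 12, 13, 15, 16} = {10, 16}
… ∩ ⟦white⟧ = {10, 16} ∩ {1, 4, 5, 8, 14, 15, 16} = {16}
⟦white rabbit that spoke left of 5⟧ = {16}; 16 ∈ this set.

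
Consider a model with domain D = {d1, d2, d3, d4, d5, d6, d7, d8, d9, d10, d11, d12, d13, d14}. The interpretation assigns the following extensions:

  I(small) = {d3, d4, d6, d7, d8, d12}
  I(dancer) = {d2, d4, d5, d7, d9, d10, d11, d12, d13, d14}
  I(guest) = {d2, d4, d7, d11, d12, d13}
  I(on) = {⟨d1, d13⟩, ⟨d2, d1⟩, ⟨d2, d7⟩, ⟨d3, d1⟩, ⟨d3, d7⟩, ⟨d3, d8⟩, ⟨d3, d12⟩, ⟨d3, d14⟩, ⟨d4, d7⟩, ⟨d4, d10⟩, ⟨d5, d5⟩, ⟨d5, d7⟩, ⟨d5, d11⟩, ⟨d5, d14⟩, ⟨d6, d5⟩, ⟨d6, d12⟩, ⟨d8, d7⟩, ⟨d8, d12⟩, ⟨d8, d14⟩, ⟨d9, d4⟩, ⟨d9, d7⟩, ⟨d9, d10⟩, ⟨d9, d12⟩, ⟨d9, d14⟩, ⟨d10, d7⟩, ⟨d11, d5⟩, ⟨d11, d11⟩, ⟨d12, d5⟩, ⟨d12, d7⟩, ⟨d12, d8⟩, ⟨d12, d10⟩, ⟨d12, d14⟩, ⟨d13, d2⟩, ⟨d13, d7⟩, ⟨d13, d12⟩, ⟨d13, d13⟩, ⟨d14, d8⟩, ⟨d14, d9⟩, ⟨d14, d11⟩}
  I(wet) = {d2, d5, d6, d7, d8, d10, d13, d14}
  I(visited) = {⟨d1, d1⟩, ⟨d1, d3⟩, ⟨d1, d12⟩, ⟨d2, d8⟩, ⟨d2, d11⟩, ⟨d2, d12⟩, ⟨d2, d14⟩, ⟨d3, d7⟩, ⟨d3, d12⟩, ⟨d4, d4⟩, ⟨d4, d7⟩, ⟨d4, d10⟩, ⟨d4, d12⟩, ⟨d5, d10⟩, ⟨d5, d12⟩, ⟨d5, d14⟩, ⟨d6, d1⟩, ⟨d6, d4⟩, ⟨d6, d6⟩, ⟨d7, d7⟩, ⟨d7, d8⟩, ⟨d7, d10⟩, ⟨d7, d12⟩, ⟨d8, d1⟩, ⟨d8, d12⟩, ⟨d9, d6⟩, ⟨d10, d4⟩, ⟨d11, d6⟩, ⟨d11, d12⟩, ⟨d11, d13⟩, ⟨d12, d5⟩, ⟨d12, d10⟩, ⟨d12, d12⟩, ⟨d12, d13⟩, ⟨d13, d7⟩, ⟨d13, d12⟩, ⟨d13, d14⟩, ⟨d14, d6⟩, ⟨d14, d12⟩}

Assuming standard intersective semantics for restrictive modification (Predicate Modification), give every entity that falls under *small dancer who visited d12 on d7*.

⟦who visited d12⟧ = {x : ⟨x, d12⟩ ∈ ⟦visited⟧} = {d1, d2, d3, d4, d5, d7, d8, d11, d12, d13, d14}
⟦on d7⟧ = {x : ⟨x, d7⟩ ∈ ⟦on⟧} = {d2, d3, d4, d5, d8, d9, d10, d12, d13}
⟦dancer⟧ = {d2, d4, d5, d7, d9, d10, d11, d12, d13, d14}
… ∩ ⟦who visited d12⟧ = {d2, d4, d5, d7, d9, d10, d11, d12, d13, d14} ∩ {d1, d2, d3, d4, d5, d7, d8, d11, d12, d13, d14} = {d2, d4, d5, d7, d11, d12, d13, d14}
… ∩ ⟦on d7⟧ = {d2, d4, d5, d7, d11, d12, d13, d14} ∩ {d2, d3, d4, d5, d8, d9, d10, d12, d13} = {d2, d4, d5, d12, d13}
… ∩ ⟦small⟧ = {d2, d4, d5, d12, d13} ∩ {d3, d4, d6, d7, d8, d12} = {d4, d12}
So ⟦small dancer who visited d12 on d7⟧ = {d4, d12}.

{d4, d12}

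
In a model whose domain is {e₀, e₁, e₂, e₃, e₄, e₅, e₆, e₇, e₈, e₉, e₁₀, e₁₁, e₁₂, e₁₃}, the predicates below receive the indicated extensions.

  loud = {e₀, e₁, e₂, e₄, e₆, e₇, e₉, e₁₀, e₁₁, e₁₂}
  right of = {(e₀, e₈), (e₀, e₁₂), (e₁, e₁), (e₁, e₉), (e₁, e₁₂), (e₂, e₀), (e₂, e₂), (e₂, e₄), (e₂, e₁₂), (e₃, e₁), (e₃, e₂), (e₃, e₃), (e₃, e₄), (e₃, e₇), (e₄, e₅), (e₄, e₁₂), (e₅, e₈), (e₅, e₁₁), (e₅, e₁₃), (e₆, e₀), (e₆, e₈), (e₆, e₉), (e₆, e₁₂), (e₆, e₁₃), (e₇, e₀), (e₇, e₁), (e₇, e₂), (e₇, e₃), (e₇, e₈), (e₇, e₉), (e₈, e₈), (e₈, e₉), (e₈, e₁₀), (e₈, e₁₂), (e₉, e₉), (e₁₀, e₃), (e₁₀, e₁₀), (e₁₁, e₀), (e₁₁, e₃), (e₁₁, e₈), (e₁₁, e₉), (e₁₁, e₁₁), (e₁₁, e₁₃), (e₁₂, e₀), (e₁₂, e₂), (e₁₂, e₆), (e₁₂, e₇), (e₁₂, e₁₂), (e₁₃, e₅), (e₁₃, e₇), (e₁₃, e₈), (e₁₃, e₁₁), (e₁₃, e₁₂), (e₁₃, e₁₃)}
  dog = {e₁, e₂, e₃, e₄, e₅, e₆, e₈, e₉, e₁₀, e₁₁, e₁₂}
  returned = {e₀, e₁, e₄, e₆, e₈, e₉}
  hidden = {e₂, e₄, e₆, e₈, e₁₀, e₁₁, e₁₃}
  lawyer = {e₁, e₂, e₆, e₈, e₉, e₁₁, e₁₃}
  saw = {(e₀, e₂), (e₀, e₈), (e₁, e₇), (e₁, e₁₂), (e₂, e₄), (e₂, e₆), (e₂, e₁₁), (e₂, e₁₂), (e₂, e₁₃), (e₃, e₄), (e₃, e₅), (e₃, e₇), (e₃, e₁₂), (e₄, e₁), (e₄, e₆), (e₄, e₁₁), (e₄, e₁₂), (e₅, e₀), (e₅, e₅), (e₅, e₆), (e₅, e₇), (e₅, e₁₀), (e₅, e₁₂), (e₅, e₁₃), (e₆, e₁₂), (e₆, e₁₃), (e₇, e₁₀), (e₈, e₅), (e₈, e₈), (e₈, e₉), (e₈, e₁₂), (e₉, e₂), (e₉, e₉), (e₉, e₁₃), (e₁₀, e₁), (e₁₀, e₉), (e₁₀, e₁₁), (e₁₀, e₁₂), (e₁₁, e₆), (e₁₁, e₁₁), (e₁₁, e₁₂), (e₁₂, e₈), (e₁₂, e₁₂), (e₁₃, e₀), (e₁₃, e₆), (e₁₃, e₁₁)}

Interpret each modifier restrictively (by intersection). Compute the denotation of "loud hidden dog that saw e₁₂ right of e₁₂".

{e₂, e₄, e₆}

⟦that saw e₁₂⟧ = {x : ⟨x, e₁₂⟩ ∈ ⟦saw⟧} = {e₁, e₂, e₃, e₄, e₅, e₆, e₈, e₁₀, e₁₁, e₁₂}
⟦right of e₁₂⟧ = {x : ⟨x, e₁₂⟩ ∈ ⟦right of⟧} = {e₀, e₁, e₂, e₄, e₆, e₈, e₁₂, e₁₃}
⟦dog⟧ = {e₁, e₂, e₃, e₄, e₅, e₆, e₈, e₉, e₁₀, e₁₁, e₁₂}
… ∩ ⟦that saw e₁₂⟧ = {e₁, e₂, e₃, e₄, e₅, e₆, e₈, e₉, e₁₀, e₁₁, e₁₂} ∩ {e₁, e₂, e₃, e₄, e₅, e₆, e₈, e₁₀, e₁₁, e₁₂} = {e₁, e₂, e₃, e₄, e₅, e₆, e₈, e₁₀, e₁₁, e₁₂}
… ∩ ⟦right of e₁₂⟧ = {e₁, e₂, e₃, e₄, e₅, e₆, e₈, e₁₀, e₁₁, e₁₂} ∩ {e₀, e₁, e₂, e₄, e₆, e₈, e₁₂, e₁₃} = {e₁, e₂, e₄, e₆, e₈, e₁₂}
… ∩ ⟦loud⟧ = {e₁, e₂, e₄, e₆, e₈, e₁₂} ∩ {e₀, e₁, e₂, e₄, e₆, e₇, e₉, e₁₀, e₁₁, e₁₂} = {e₁, e₂, e₄, e₆, e₁₂}
… ∩ ⟦hidden⟧ = {e₁, e₂, e₄, e₆, e₁₂} ∩ {e₂, e₄, e₆, e₈, e₁₀, e₁₁, e₁₃} = {e₂, e₄, e₆}
So ⟦loud hidden dog that saw e₁₂ right of e₁₂⟧ = {e₂, e₄, e₆}.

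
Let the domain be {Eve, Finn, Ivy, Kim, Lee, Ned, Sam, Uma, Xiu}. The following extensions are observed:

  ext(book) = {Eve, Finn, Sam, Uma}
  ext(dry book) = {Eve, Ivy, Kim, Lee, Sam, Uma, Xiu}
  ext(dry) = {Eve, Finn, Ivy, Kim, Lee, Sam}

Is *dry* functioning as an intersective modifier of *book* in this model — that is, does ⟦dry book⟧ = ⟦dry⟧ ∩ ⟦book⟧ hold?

⟦dry⟧ ∩ ⟦book⟧ = {Eve, Finn, Ivy, Kim, Lee, Sam} ∩ {Eve, Finn, Sam, Uma} = {Eve, Finn, Sam}
Observed ⟦dry book⟧ = {Eve, Ivy, Kim, Lee, Sam, Uma, Xiu}.
These differ, so the modifier is not intersective in this model.

no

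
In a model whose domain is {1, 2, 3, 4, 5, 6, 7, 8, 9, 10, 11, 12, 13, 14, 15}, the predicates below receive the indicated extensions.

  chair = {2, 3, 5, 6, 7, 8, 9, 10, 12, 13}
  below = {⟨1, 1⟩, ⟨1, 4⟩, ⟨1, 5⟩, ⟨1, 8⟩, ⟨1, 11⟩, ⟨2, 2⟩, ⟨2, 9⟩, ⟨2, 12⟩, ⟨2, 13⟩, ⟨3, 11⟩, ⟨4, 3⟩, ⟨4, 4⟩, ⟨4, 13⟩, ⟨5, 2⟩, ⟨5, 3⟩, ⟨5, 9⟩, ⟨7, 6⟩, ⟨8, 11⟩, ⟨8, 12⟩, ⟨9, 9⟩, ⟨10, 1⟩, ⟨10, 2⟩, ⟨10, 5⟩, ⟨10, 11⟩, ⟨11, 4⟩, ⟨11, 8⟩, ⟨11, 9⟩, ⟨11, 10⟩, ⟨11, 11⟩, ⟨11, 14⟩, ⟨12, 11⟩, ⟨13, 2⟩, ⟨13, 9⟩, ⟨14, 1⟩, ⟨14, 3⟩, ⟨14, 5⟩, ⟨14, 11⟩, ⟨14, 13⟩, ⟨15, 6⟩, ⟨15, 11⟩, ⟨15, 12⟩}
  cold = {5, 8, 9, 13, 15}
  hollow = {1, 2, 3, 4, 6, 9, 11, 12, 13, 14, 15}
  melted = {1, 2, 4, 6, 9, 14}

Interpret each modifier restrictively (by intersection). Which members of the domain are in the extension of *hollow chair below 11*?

⟦below 11⟧ = {x : ⟨x, 11⟩ ∈ ⟦below⟧} = {1, 3, 8, 10, 11, 12, 14, 15}
⟦chair⟧ = {2, 3, 5, 6, 7, 8, 9, 10, 12, 13}
… ∩ ⟦below 11⟧ = {2, 3, 5, 6, 7, 8, 9, 10, 12, 13} ∩ {1, 3, 8, 10, 11, 12, 14, 15} = {3, 8, 10, 12}
… ∩ ⟦hollow⟧ = {3, 8, 10, 12} ∩ {1, 2, 3, 4, 6, 9, 11, 12, 13, 14, 15} = {3, 12}
So ⟦hollow chair below 11⟧ = {3, 12}.

{3, 12}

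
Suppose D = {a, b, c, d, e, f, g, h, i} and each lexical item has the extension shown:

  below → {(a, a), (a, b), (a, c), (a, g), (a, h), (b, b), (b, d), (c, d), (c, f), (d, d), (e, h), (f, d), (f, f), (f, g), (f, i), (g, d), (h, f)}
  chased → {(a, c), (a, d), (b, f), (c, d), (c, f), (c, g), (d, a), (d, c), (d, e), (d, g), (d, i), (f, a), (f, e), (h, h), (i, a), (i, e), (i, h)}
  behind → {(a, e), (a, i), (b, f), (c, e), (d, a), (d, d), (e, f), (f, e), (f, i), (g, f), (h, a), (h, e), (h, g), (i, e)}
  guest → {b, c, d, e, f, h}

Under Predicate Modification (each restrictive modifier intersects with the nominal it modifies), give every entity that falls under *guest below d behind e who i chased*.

⟦below d⟧ = {x : ⟨x, d⟩ ∈ ⟦below⟧} = {b, c, d, f, g}
⟦behind e⟧ = {x : ⟨x, e⟩ ∈ ⟦behind⟧} = {a, c, f, h, i}
⟦who i chased⟧ = {x : ⟨i, x⟩ ∈ ⟦chased⟧} = {a, e, h}
⟦guest⟧ = {b, c, d, e, f, h}
… ∩ ⟦below d⟧ = {b, c, d, e, f, h} ∩ {b, c, d, f, g} = {b, c, d, f}
… ∩ ⟦behind e⟧ = {b, c, d, f} ∩ {a, c, f, h, i} = {c, f}
… ∩ ⟦who i chased⟧ = {c, f} ∩ {a, e, h} = ∅
So ⟦guest below d behind e who i chased⟧ = {}.

{}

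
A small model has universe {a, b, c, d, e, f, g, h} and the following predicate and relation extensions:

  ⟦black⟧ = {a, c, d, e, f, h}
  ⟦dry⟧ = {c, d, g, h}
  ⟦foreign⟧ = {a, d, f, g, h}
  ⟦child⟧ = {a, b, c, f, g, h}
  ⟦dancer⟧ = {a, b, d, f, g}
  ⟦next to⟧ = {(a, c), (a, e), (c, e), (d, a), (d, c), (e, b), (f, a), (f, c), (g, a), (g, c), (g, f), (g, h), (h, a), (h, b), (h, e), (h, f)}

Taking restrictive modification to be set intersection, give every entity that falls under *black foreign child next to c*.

{a, f}

⟦next to c⟧ = {x : ⟨x, c⟩ ∈ ⟦next to⟧} = {a, d, f, g}
⟦child⟧ = {a, b, c, f, g, h}
… ∩ ⟦next to c⟧ = {a, b, c, f, g, h} ∩ {a, d, f, g} = {a, f, g}
… ∩ ⟦black⟧ = {a, f, g} ∩ {a, c, d, e, f, h} = {a, f}
… ∩ ⟦foreign⟧ = {a, f} ∩ {a, d, f, g, h} = {a, f}
So ⟦black foreign child next to c⟧ = {a, f}.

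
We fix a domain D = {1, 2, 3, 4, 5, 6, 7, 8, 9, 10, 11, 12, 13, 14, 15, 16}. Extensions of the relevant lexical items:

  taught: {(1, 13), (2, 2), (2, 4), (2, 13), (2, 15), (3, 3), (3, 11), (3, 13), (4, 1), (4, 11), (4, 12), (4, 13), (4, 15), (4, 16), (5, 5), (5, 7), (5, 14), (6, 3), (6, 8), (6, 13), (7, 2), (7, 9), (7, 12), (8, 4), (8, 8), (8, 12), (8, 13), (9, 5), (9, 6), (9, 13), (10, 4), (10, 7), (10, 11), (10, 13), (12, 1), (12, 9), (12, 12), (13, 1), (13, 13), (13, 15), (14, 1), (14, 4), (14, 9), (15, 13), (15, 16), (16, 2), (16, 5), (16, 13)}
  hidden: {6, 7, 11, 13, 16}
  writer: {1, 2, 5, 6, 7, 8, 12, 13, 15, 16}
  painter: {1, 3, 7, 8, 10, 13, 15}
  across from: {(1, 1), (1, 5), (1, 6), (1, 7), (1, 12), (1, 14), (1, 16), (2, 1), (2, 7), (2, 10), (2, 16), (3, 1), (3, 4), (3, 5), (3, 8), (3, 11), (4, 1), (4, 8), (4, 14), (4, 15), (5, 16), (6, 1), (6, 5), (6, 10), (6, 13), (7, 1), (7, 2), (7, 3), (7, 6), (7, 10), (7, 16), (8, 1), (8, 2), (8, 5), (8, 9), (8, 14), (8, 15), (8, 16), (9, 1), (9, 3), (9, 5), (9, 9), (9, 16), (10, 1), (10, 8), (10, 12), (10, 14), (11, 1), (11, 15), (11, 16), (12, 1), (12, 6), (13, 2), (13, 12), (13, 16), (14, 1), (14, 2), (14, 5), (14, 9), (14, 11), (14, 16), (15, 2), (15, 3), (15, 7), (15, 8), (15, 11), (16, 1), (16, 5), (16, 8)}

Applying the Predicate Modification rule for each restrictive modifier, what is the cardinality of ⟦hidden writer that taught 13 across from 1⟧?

⟦that taught 13⟧ = {x : ⟨x, 13⟩ ∈ ⟦taught⟧} = {1, 2, 3, 4, 6, 8, 9, 10, 13, 15, 16}
⟦across from 1⟧ = {x : ⟨x, 1⟩ ∈ ⟦across from⟧} = {1, 2, 3, 4, 6, 7, 8, 9, 10, 11, 12, 14, 16}
⟦writer⟧ = {1, 2, 5, 6, 7, 8, 12, 13, 15, 16}
… ∩ ⟦that taught 13⟧ = {1, 2, 5, 6, 7, 8, 12, 13, 15, 16} ∩ {1, 2, 3, 4, 6, 8, 9, 10, 13, 15, 16} = {1, 2, 6, 8, 13, 15, 16}
… ∩ ⟦across from 1⟧ = {1, 2, 6, 8, 13, 15, 16} ∩ {1, 2, 3, 4, 6, 7, 8, 9, 10, 11, 12, 14, 16} = {1, 2, 6, 8, 16}
… ∩ ⟦hidden⟧ = {1, 2, 6, 8, 16} ∩ {6, 7, 11, 13, 16} = {6, 16}
⟦hidden writer that taught 13 across from 1⟧ = {6, 16}, so the cardinality is 2.

2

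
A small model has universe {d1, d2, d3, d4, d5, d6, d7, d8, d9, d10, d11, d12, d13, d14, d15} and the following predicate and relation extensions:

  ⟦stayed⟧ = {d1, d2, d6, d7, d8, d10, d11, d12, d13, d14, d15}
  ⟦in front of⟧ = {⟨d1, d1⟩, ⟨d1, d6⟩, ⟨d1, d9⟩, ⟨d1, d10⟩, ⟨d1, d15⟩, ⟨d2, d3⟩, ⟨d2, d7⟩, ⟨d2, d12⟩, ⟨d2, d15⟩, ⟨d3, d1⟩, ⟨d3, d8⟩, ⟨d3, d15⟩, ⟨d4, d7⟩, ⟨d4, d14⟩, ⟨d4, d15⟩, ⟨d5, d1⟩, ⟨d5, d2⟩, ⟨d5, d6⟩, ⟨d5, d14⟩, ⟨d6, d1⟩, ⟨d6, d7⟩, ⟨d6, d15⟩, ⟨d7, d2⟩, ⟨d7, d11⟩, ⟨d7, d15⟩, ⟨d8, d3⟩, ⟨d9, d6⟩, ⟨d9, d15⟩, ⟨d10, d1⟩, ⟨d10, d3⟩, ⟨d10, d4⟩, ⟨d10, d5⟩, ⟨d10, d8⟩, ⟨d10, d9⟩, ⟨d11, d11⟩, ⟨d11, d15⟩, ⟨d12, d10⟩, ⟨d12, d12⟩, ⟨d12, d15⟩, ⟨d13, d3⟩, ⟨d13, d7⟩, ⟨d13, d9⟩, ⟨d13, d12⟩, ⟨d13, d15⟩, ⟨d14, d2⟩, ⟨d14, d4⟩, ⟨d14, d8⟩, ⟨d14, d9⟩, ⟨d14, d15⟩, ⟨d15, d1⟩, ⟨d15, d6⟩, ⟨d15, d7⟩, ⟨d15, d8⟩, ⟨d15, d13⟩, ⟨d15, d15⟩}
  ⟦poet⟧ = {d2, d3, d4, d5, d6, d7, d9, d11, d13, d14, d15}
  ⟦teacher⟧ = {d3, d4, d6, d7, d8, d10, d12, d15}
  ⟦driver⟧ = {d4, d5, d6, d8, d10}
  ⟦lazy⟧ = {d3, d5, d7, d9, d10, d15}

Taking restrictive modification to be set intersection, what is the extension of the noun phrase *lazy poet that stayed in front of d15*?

⟦that stayed⟧ = ⟦stayed⟧ = {d1, d2, d6, d7, d8, d10, d11, d12, d13, d14, d15}
⟦in front of d15⟧ = {x : ⟨x, d15⟩ ∈ ⟦in front of⟧} = {d1, d2, d3, d4, d6, d7, d9, d11, d12, d13, d14, d15}
⟦poet⟧ = {d2, d3, d4, d5, d6, d7, d9, d11, d13, d14, d15}
… ∩ ⟦that stayed⟧ = {d2, d3, d4, d5, d6, d7, d9, d11, d13, d14, d15} ∩ {d1, d2, d6, d7, d8, d10, d11, d12, d13, d14, d15} = {d2, d6, d7, d11, d13, d14, d15}
… ∩ ⟦in front of d15⟧ = {d2, d6, d7, d11, d13, d14, d15} ∩ {d1, d2, d3, d4, d6, d7, d9, d11, d12, d13, d14, d15} = {d2, d6, d7, d11, d13, d14, d15}
… ∩ ⟦lazy⟧ = {d2, d6, d7, d11, d13, d14, d15} ∩ {d3, d5, d7, d9, d10, d15} = {d7, d15}
So ⟦lazy poet that stayed in front of d15⟧ = {d7, d15}.

{d7, d15}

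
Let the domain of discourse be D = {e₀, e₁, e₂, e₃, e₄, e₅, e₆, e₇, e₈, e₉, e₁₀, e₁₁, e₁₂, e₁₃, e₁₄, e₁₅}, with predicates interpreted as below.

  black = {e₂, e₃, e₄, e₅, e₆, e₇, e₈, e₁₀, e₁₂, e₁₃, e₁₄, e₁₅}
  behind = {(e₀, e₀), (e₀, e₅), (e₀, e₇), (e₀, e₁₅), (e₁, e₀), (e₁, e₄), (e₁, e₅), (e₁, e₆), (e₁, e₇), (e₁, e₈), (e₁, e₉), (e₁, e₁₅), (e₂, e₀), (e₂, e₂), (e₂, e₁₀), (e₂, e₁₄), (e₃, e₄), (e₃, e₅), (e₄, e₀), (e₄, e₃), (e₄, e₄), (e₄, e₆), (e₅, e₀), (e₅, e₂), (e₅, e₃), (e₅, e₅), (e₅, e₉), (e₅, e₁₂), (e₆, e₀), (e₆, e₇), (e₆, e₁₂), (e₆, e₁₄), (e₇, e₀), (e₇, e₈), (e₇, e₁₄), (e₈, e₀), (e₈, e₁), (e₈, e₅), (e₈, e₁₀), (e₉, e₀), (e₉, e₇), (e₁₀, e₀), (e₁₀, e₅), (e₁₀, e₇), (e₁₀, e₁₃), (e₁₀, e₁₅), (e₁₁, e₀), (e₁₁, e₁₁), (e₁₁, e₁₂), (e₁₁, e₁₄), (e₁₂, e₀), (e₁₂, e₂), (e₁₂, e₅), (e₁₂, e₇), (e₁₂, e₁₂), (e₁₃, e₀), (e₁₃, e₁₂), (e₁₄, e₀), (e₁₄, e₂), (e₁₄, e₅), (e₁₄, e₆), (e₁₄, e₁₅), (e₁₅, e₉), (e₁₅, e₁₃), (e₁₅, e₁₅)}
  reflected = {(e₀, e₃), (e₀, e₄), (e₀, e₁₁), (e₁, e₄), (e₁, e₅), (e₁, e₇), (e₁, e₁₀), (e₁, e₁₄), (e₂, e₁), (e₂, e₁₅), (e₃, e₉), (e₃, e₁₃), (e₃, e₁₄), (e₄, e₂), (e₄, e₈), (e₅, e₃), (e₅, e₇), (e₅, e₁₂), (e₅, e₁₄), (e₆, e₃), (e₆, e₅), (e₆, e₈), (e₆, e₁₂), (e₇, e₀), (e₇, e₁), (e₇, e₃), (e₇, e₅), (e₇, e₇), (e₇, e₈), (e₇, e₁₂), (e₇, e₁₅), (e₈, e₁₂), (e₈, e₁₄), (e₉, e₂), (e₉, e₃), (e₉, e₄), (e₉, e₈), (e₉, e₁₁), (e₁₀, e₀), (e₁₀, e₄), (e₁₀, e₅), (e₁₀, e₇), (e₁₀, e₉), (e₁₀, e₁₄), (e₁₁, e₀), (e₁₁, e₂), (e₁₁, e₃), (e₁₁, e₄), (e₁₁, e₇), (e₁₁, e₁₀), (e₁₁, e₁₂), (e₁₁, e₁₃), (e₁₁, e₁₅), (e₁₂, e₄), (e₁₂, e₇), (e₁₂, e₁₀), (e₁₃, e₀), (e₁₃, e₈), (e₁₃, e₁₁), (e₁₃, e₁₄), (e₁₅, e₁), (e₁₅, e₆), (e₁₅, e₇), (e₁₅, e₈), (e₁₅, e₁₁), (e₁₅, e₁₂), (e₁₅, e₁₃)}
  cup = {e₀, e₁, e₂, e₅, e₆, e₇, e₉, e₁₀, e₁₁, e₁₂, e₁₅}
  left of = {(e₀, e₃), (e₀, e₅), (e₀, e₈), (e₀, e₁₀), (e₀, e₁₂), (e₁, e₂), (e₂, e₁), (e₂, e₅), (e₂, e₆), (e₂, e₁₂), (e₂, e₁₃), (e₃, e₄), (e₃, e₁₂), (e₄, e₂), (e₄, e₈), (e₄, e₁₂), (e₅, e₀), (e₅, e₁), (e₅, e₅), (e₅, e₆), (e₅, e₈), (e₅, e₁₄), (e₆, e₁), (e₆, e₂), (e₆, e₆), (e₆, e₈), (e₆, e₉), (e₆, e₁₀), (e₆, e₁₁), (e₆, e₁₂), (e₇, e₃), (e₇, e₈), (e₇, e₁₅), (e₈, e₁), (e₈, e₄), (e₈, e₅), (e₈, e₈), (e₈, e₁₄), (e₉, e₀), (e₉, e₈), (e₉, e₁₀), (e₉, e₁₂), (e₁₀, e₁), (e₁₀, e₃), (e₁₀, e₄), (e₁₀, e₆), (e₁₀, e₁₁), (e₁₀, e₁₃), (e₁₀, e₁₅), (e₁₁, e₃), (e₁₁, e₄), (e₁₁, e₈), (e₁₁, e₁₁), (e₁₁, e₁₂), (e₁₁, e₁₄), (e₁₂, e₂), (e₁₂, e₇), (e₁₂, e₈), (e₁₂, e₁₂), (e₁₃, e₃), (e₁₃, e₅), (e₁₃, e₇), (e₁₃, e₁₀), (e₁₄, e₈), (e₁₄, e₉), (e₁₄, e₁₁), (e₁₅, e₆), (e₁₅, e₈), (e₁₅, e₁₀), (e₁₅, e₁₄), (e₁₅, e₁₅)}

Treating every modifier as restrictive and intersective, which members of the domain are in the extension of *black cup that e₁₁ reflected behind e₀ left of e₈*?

{e₇, e₁₂}

⟦that e₁₁ reflected⟧ = {x : ⟨e₁₁, x⟩ ∈ ⟦reflected⟧} = {e₀, e₂, e₃, e₄, e₇, e₁₀, e₁₂, e₁₃, e₁₅}
⟦behind e₀⟧ = {x : ⟨x, e₀⟩ ∈ ⟦behind⟧} = {e₀, e₁, e₂, e₄, e₅, e₆, e₇, e₈, e₉, e₁₀, e₁₁, e₁₂, e₁₃, e₁₄}
⟦left of e₈⟧ = {x : ⟨x, e₈⟩ ∈ ⟦left of⟧} = {e₀, e₄, e₅, e₆, e₇, e₈, e₉, e₁₁, e₁₂, e₁₄, e₁₅}
⟦cup⟧ = {e₀, e₁, e₂, e₅, e₆, e₇, e₉, e₁₀, e₁₁, e₁₂, e₁₅}
… ∩ ⟦that e₁₁ reflected⟧ = {e₀, e₁, e₂, e₅, e₆, e₇, e₉, e₁₀, e₁₁, e₁₂, e₁₅} ∩ {e₀, e₂, e₃, e₄, e₇, e₁₀, e₁₂, e₁₃, e₁₅} = {e₀, e₂, e₇, e₁₀, e₁₂, e₁₅}
… ∩ ⟦behind e₀⟧ = {e₀, e₂, e₇, e₁₀, e₁₂, e₁₅} ∩ {e₀, e₁, e₂, e₄, e₅, e₆, e₇, e₈, e₉, e₁₀, e₁₁, e₁₂, e₁₃, e₁₄} = {e₀, e₂, e₇, e₁₀, e₁₂}
… ∩ ⟦left of e₈⟧ = {e₀, e₂, e₇, e₁₀, e₁₂} ∩ {e₀, e₄, e₅, e₆, e₇, e₈, e₉, e₁₁, e₁₂, e₁₄, e₁₅} = {e₀, e₇, e₁₂}
… ∩ ⟦black⟧ = {e₀, e₇, e₁₂} ∩ {e₂, e₃, e₄, e₅, e₆, e₇, e₈, e₁₀, e₁₂, e₁₃, e₁₄, e₁₅} = {e₇, e₁₂}
So ⟦black cup that e₁₁ reflected behind e₀ left of e₈⟧ = {e₇, e₁₂}.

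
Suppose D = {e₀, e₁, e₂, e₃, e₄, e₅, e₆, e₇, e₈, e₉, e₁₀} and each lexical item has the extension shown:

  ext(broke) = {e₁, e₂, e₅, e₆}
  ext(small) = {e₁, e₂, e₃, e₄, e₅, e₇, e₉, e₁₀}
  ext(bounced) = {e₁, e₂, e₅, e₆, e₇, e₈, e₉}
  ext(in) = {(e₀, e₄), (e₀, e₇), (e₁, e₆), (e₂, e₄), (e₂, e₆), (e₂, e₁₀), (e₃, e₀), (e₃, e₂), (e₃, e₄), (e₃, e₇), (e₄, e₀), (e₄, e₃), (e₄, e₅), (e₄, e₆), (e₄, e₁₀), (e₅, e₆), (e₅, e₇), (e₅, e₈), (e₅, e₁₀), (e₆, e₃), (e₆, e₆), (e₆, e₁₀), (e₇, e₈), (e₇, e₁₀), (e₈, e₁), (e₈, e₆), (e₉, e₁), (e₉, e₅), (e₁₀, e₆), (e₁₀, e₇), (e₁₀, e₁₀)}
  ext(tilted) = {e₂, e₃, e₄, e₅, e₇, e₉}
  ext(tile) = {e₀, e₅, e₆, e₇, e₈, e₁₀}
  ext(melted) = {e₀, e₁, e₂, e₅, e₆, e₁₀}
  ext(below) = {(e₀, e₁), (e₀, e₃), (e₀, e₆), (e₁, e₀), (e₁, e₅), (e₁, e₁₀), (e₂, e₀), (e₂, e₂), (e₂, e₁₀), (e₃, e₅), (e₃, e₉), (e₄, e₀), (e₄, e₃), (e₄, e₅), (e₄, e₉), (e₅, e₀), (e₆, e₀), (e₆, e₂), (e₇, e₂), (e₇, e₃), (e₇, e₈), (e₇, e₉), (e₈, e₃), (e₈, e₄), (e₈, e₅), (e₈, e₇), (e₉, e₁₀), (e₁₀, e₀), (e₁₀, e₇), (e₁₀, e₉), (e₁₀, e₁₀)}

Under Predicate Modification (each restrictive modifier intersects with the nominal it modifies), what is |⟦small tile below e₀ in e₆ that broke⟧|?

1

⟦below e₀⟧ = {x : ⟨x, e₀⟩ ∈ ⟦below⟧} = {e₁, e₂, e₄, e₅, e₆, e₁₀}
⟦in e₆⟧ = {x : ⟨x, e₆⟩ ∈ ⟦in⟧} = {e₁, e₂, e₄, e₅, e₆, e₈, e₁₀}
⟦that broke⟧ = ⟦broke⟧ = {e₁, e₂, e₅, e₆}
⟦tile⟧ = {e₀, e₅, e₆, e₇, e₈, e₁₀}
… ∩ ⟦below e₀⟧ = {e₀, e₅, e₆, e₇, e₈, e₁₀} ∩ {e₁, e₂, e₄, e₅, e₆, e₁₀} = {e₅, e₆, e₁₀}
… ∩ ⟦in e₆⟧ = {e₅, e₆, e₁₀} ∩ {e₁, e₂, e₄, e₅, e₆, e₈, e₁₀} = {e₅, e₆, e₁₀}
… ∩ ⟦that broke⟧ = {e₅, e₆, e₁₀} ∩ {e₁, e₂, e₅, e₆} = {e₅, e₆}
… ∩ ⟦small⟧ = {e₅, e₆} ∩ {e₁, e₂, e₃, e₄, e₅, e₇, e₉, e₁₀} = {e₅}
⟦small tile below e₀ in e₆ that broke⟧ = {e₅}, so the cardinality is 1.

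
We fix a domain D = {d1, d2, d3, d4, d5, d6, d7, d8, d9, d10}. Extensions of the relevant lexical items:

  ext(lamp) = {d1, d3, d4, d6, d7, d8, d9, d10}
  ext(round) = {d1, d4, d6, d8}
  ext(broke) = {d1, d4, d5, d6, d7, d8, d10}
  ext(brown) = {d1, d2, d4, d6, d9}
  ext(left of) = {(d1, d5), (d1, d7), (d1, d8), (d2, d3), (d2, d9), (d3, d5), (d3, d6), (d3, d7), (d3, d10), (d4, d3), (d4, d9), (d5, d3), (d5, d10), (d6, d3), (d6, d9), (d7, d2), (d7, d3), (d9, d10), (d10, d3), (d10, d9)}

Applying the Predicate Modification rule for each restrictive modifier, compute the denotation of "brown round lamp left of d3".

⟦left of d3⟧ = {x : ⟨x, d3⟩ ∈ ⟦left of⟧} = {d2, d4, d5, d6, d7, d10}
⟦lamp⟧ = {d1, d3, d4, d6, d7, d8, d9, d10}
… ∩ ⟦left of d3⟧ = {d1, d3, d4, d6, d7, d8, d9, d10} ∩ {d2, d4, d5, d6, d7, d10} = {d4, d6, d7, d10}
… ∩ ⟦brown⟧ = {d4, d6, d7, d10} ∩ {d1, d2, d4, d6, d9} = {d4, d6}
… ∩ ⟦round⟧ = {d4, d6} ∩ {d1, d4, d6, d8} = {d4, d6}
So ⟦brown round lamp left of d3⟧ = {d4, d6}.

{d4, d6}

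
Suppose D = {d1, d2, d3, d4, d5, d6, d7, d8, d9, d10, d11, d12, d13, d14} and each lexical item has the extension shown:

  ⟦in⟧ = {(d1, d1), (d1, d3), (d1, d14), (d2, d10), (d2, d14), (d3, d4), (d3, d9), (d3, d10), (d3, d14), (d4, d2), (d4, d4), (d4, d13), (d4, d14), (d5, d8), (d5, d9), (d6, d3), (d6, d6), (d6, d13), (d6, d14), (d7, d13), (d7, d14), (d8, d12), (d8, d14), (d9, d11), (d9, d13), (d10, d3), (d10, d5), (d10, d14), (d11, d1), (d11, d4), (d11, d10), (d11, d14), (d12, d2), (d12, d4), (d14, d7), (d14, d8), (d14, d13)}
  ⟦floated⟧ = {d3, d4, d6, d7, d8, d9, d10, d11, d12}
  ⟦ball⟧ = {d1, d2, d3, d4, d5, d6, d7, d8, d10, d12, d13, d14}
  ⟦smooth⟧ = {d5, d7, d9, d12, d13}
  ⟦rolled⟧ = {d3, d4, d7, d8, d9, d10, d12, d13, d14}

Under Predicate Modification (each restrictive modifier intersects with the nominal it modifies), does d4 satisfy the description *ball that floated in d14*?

yes

⟦that floated⟧ = ⟦floated⟧ = {d3, d4, d6, d7, d8, d9, d10, d11, d12}
⟦in d14⟧ = {x : ⟨x, d14⟩ ∈ ⟦in⟧} = {d1, d2, d3, d4, d6, d7, d8, d10, d11}
⟦ball⟧ = {d1, d2, d3, d4, d5, d6, d7, d8, d10, d12, d13, d14}
… ∩ ⟦that floated⟧ = {d1, d2, d3, d4, d5, d6, d7, d8, d10, d12, d13, d14} ∩ {d3, d4, d6, d7, d8, d9, d10, d11, d12} = {d3, d4, d6, d7, d8, d10, d12}
… ∩ ⟦in d14⟧ = {d3, d4, d6, d7, d8, d10, d12} ∩ {d1, d2, d3, d4, d6, d7, d8, d10, d11} = {d3, d4, d6, d7, d8, d10}
⟦ball that floated in d14⟧ = {d3, d4, d6, d7, d8, d10}; d4 ∈ this set.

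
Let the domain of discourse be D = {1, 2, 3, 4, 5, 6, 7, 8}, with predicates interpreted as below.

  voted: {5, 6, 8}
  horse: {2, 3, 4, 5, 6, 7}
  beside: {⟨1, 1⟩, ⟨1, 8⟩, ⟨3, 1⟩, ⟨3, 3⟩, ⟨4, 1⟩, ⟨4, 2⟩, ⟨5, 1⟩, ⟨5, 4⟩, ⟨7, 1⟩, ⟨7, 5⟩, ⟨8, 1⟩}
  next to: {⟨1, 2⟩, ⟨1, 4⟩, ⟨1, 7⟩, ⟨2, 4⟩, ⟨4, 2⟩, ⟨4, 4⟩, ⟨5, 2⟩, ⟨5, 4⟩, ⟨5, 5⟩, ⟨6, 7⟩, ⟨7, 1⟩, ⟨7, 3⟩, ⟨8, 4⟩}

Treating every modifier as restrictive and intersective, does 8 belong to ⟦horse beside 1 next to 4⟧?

no

⟦beside 1⟧ = {x : ⟨x, 1⟩ ∈ ⟦beside⟧} = {1, 3, 4, 5, 7, 8}
⟦next to 4⟧ = {x : ⟨x, 4⟩ ∈ ⟦next to⟧} = {1, 2, 4, 5, 8}
⟦horse⟧ = {2, 3, 4, 5, 6, 7}
… ∩ ⟦beside 1⟧ = {2, 3, 4, 5, 6, 7} ∩ {1, 3, 4, 5, 7, 8} = {3, 4, 5, 7}
… ∩ ⟦next to 4⟧ = {3, 4, 5, 7} ∩ {1, 2, 4, 5, 8} = {4, 5}
⟦horse beside 1 next to 4⟧ = {4, 5}; 8 ∉ this set.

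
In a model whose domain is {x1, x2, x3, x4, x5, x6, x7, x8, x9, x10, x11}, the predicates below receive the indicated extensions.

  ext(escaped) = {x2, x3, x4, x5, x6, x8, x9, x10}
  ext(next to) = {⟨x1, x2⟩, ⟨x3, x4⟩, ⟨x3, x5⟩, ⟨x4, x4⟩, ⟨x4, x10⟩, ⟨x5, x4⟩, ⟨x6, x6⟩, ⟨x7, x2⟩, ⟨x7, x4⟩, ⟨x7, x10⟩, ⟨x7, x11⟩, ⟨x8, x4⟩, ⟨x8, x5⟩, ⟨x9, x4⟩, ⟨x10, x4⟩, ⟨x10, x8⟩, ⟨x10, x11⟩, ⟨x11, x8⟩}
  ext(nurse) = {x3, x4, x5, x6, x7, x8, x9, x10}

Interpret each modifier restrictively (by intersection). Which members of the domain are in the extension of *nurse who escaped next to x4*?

⟦who escaped⟧ = ⟦escaped⟧ = {x2, x3, x4, x5, x6, x8, x9, x10}
⟦next to x4⟧ = {x : ⟨x, x4⟩ ∈ ⟦next to⟧} = {x3, x4, x5, x7, x8, x9, x10}
⟦nurse⟧ = {x3, x4, x5, x6, x7, x8, x9, x10}
… ∩ ⟦who escaped⟧ = {x3, x4, x5, x6, x7, x8, x9, x10} ∩ {x2, x3, x4, x5, x6, x8, x9, x10} = {x3, x4, x5, x6, x8, x9, x10}
… ∩ ⟦next to x4⟧ = {x3, x4, x5, x6, x8, x9, x10} ∩ {x3, x4, x5, x7, x8, x9, x10} = {x3, x4, x5, x8, x9, x10}
So ⟦nurse who escaped next to x4⟧ = {x3, x4, x5, x8, x9, x10}.

{x3, x4, x5, x8, x9, x10}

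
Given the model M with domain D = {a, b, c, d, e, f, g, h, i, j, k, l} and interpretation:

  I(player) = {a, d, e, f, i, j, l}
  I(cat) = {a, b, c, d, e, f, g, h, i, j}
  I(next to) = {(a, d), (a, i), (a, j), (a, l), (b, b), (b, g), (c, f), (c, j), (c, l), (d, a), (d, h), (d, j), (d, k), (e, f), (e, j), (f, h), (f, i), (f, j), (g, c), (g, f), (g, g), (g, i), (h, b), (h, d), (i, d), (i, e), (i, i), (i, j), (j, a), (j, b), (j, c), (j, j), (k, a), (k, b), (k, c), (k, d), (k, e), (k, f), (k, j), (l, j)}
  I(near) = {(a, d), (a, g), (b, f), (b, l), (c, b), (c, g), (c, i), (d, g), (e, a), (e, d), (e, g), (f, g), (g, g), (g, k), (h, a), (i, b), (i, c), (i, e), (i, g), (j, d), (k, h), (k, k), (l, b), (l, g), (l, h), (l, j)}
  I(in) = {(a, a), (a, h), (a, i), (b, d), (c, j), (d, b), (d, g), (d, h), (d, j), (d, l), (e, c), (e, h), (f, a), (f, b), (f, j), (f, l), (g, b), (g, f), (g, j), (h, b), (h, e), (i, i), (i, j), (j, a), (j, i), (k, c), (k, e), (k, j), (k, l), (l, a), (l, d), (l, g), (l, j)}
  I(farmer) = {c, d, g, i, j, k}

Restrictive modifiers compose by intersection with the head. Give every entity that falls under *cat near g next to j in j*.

⟦near g⟧ = {x : ⟨x, g⟩ ∈ ⟦near⟧} = {a, c, d, e, f, g, i, l}
⟦next to j⟧ = {x : ⟨x, j⟩ ∈ ⟦next to⟧} = {a, c, d, e, f, i, j, k, l}
⟦in j⟧ = {x : ⟨x, j⟩ ∈ ⟦in⟧} = {c, d, f, g, i, k, l}
⟦cat⟧ = {a, b, c, d, e, f, g, h, i, j}
… ∩ ⟦near g⟧ = {a, b, c, d, e, f, g, h, i, j} ∩ {a, c, d, e, f, g, i, l} = {a, c, d, e, f, g, i}
… ∩ ⟦next to j⟧ = {a, c, d, e, f, g, i} ∩ {a, c, d, e, f, i, j, k, l} = {a, c, d, e, f, i}
… ∩ ⟦in j⟧ = {a, c, d, e, f, i} ∩ {c, d, f, g, i, k, l} = {c, d, f, i}
So ⟦cat near g next to j in j⟧ = {c, d, f, i}.

{c, d, f, i}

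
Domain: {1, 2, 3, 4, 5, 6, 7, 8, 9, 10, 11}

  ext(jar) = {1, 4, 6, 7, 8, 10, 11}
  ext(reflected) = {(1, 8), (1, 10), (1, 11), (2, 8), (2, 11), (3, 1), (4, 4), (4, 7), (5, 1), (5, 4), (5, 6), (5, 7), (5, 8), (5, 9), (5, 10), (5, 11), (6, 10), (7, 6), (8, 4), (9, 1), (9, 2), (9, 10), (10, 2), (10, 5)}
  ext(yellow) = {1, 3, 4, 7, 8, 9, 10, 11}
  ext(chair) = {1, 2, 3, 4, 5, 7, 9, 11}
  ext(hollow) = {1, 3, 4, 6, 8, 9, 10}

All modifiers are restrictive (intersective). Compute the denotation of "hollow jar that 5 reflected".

{1, 4, 6, 8, 10}

⟦that 5 reflected⟧ = {x : ⟨5, x⟩ ∈ ⟦reflected⟧} = {1, 4, 6, 7, 8, 9, 10, 11}
⟦jar⟧ = {1, 4, 6, 7, 8, 10, 11}
… ∩ ⟦that 5 reflected⟧ = {1, 4, 6, 7, 8, 10, 11} ∩ {1, 4, 6, 7, 8, 9, 10, 11} = {1, 4, 6, 7, 8, 10, 11}
… ∩ ⟦hollow⟧ = {1, 4, 6, 7, 8, 10, 11} ∩ {1, 3, 4, 6, 8, 9, 10} = {1, 4, 6, 8, 10}
So ⟦hollow jar that 5 reflected⟧ = {1, 4, 6, 8, 10}.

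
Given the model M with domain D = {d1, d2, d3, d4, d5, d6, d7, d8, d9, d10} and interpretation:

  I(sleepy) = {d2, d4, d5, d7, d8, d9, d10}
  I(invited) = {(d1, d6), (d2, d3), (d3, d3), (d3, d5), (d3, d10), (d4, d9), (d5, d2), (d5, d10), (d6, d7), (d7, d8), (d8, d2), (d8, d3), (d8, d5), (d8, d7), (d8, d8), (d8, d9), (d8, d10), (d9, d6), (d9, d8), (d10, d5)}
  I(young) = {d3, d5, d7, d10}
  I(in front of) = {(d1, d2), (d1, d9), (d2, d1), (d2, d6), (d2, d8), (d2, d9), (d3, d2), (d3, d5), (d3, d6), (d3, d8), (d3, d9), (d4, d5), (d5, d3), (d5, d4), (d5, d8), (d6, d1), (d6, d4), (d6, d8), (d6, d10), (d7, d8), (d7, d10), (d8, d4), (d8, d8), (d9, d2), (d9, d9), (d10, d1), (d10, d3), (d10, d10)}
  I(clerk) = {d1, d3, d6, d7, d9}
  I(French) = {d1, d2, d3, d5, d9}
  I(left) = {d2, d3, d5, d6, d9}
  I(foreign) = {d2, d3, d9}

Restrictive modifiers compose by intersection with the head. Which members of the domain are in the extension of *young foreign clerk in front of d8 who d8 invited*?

{d3}

⟦in front of d8⟧ = {x : ⟨x, d8⟩ ∈ ⟦in front of⟧} = {d2, d3, d5, d6, d7, d8}
⟦who d8 invited⟧ = {x : ⟨d8, x⟩ ∈ ⟦invited⟧} = {d2, d3, d5, d7, d8, d9, d10}
⟦clerk⟧ = {d1, d3, d6, d7, d9}
… ∩ ⟦in front of d8⟧ = {d1, d3, d6, d7, d9} ∩ {d2, d3, d5, d6, d7, d8} = {d3, d6, d7}
… ∩ ⟦who d8 invited⟧ = {d3, d6, d7} ∩ {d2, d3, d5, d7, d8, d9, d10} = {d3, d7}
… ∩ ⟦young⟧ = {d3, d7} ∩ {d3, d5, d7, d10} = {d3, d7}
… ∩ ⟦foreign⟧ = {d3, d7} ∩ {d2, d3, d9} = {d3}
So ⟦young foreign clerk in front of d8 who d8 invited⟧ = {d3}.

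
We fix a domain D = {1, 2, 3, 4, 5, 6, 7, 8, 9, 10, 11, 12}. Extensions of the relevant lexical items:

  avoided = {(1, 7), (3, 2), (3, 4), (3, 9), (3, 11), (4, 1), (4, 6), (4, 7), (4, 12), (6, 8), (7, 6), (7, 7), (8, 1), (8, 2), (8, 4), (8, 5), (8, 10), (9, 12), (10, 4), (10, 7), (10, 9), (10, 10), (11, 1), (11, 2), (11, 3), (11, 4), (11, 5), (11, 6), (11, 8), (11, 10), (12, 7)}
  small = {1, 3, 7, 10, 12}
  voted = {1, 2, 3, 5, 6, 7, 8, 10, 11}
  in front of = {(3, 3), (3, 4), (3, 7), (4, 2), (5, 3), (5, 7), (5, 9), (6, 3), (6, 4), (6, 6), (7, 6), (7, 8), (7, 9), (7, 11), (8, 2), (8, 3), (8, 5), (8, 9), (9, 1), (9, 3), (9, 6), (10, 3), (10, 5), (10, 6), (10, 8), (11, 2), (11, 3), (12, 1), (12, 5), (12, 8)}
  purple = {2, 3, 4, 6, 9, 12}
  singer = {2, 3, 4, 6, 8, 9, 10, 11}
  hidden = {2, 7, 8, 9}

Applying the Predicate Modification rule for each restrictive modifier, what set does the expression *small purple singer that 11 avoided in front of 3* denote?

⟦that 11 avoided⟧ = {x : ⟨11, x⟩ ∈ ⟦avoided⟧} = {1, 2, 3, 4, 5, 6, 8, 10}
⟦in front of 3⟧ = {x : ⟨x, 3⟩ ∈ ⟦in front of⟧} = {3, 5, 6, 8, 9, 10, 11}
⟦singer⟧ = {2, 3, 4, 6, 8, 9, 10, 11}
… ∩ ⟦that 11 avoided⟧ = {2, 3, 4, 6, 8, 9, 10, 11} ∩ {1, 2, 3, 4, 5, 6, 8, 10} = {2, 3, 4, 6, 8, 10}
… ∩ ⟦in front of 3⟧ = {2, 3, 4, 6, 8, 10} ∩ {3, 5, 6, 8, 9, 10, 11} = {3, 6, 8, 10}
… ∩ ⟦small⟧ = {3, 6, 8, 10} ∩ {1, 3, 7, 10, 12} = {3, 10}
… ∩ ⟦purple⟧ = {3, 10} ∩ {2, 3, 4, 6, 9, 12} = {3}
So ⟦small purple singer that 11 avoided in front of 3⟧ = {3}.

{3}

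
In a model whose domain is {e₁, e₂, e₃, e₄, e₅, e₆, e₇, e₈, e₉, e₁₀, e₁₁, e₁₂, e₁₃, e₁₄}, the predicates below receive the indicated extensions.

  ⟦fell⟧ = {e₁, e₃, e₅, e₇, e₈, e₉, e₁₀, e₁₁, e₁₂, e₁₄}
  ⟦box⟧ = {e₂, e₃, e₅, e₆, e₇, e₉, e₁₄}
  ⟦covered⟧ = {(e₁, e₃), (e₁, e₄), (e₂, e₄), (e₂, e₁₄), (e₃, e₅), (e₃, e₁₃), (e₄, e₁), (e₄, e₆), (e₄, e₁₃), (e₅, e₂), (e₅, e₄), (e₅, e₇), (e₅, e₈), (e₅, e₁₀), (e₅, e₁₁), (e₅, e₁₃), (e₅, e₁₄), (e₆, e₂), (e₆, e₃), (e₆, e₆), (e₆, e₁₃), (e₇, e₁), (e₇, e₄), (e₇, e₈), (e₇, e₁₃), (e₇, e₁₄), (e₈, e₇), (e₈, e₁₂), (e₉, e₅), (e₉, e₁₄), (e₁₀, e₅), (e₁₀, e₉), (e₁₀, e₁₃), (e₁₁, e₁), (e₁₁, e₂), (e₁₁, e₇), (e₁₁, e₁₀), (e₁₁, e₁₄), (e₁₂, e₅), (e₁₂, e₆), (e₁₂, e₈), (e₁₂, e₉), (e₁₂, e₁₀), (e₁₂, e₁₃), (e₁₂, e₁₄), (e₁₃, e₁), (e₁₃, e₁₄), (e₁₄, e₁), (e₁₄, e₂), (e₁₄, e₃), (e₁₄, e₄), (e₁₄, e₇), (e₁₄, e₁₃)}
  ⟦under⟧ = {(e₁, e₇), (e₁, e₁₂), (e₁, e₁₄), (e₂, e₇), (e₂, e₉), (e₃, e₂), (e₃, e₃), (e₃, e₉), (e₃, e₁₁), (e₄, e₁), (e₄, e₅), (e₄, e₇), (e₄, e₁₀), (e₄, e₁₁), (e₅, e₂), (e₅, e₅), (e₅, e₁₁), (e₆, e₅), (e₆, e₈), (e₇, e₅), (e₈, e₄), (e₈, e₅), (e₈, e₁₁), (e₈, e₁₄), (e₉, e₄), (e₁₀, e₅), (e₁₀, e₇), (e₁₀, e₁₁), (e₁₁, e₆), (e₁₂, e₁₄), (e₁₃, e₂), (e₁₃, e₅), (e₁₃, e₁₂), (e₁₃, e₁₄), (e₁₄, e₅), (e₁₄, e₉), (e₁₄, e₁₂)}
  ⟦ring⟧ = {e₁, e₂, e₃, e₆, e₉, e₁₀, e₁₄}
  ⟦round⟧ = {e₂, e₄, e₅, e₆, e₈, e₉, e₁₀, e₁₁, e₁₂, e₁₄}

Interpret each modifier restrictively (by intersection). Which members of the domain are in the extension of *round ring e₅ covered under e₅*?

{e₁₀, e₁₄}

⟦e₅ covered⟧ = {x : ⟨e₅, x⟩ ∈ ⟦covered⟧} = {e₂, e₄, e₇, e₈, e₁₀, e₁₁, e₁₃, e₁₄}
⟦under e₅⟧ = {x : ⟨x, e₅⟩ ∈ ⟦under⟧} = {e₄, e₅, e₆, e₇, e₈, e₁₀, e₁₃, e₁₄}
⟦ring⟧ = {e₁, e₂, e₃, e₆, e₉, e₁₀, e₁₄}
… ∩ ⟦e₅ covered⟧ = {e₁, e₂, e₃, e₆, e₉, e₁₀, e₁₄} ∩ {e₂, e₄, e₇, e₈, e₁₀, e₁₁, e₁₃, e₁₄} = {e₂, e₁₀, e₁₄}
… ∩ ⟦under e₅⟧ = {e₂, e₁₀, e₁₄} ∩ {e₄, e₅, e₆, e₇, e₈, e₁₀, e₁₃, e₁₄} = {e₁₀, e₁₄}
… ∩ ⟦round⟧ = {e₁₀, e₁₄} ∩ {e₂, e₄, e₅, e₆, e₈, e₉, e₁₀, e₁₁, e₁₂, e₁₄} = {e₁₀, e₁₄}
So ⟦round ring e₅ covered under e₅⟧ = {e₁₀, e₁₄}.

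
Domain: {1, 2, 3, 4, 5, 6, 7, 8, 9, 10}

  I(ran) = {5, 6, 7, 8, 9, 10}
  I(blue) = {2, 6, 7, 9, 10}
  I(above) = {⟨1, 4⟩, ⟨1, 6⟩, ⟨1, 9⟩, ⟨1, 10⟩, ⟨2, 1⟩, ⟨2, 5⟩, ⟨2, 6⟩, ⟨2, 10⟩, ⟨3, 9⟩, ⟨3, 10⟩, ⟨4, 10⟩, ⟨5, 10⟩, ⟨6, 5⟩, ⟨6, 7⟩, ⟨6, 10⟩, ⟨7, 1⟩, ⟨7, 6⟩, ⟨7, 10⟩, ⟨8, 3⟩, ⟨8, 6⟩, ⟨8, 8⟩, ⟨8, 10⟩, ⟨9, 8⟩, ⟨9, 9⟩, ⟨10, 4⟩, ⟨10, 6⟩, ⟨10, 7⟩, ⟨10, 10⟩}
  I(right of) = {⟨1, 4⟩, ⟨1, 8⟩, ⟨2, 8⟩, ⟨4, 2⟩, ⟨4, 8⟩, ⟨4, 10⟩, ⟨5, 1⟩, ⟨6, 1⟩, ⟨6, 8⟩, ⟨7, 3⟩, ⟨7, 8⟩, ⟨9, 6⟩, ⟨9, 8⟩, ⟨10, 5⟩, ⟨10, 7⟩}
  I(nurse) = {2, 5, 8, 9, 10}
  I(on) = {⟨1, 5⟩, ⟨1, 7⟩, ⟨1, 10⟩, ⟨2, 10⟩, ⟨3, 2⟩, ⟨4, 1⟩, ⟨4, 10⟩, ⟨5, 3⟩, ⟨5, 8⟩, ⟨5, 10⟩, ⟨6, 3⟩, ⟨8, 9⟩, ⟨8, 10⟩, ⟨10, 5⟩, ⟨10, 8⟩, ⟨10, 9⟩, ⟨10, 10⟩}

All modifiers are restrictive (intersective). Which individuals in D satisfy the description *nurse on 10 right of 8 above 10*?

⟦on 10⟧ = {x : ⟨x, 10⟩ ∈ ⟦on⟧} = {1, 2, 4, 5, 8, 10}
⟦right of 8⟧ = {x : ⟨x, 8⟩ ∈ ⟦right of⟧} = {1, 2, 4, 6, 7, 9}
⟦above 10⟧ = {x : ⟨x, 10⟩ ∈ ⟦above⟧} = {1, 2, 3, 4, 5, 6, 7, 8, 10}
⟦nurse⟧ = {2, 5, 8, 9, 10}
… ∩ ⟦on 10⟧ = {2, 5, 8, 9, 10} ∩ {1, 2, 4, 5, 8, 10} = {2, 5, 8, 10}
… ∩ ⟦right of 8⟧ = {2, 5, 8, 10} ∩ {1, 2, 4, 6, 7, 9} = {2}
… ∩ ⟦above 10⟧ = {2} ∩ {1, 2, 3, 4, 5, 6, 7, 8, 10} = {2}
So ⟦nurse on 10 right of 8 above 10⟧ = {2}.

{2}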